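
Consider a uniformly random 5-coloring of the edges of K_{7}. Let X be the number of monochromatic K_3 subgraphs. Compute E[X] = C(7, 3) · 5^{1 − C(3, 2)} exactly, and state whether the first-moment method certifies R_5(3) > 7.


E[X] = C(7, 3) · 5^{1 − 3} = 35 · 5^{−2} = 35/25.
As a reduced fraction: E[X] = 7/5 ≈ 1.40000.
Is E[X] < 1? NO.
Since E[X] ≥ 1, the first-moment bound is inconclusive at n = 7; it does NOT by itself certify R_5(3) > 7.

E[X] = 7/5 ≈ 1.40000; E[X] ≥ 1; first-moment method inconclusive here.


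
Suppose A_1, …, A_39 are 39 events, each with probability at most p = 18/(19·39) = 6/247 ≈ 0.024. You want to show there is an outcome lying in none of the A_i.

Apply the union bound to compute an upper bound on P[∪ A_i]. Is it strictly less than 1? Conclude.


Union bound: P[∪_{i=1}^{39} A_i] ≤ Σ_i P[A_i] ≤ 39·p = 39·(6/247) = 18/19.
Numerically: 18/19 ≈ 0.947.
Is 18/19 < 1? YES.
Since P[∪ A_i] ≤ 18/19 < 1, the complement has P[∩ A_i^c] ≥ 1 − 18/19 = 1/19 > 0, so some outcome avoids every A_i.

39·p = 18/19 ≈ 0.947; existence CERTIFIED by the union bound.


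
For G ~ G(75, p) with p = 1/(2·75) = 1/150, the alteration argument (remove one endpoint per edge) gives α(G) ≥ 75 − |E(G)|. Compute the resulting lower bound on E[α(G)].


E[|E(G)|] = C(75, 2)·p = 2775 · (1/150) = 37/2.
E[α(G)] ≥ n − E[|E(G)|] = 75 − 37/2 = 113/2.
Numerically: ≈ 56.50000.
(This is only a lower bound; the true E[α(G)] may be larger.)

E[α(G)] ≥ 113/2 ≈ 56.50000.


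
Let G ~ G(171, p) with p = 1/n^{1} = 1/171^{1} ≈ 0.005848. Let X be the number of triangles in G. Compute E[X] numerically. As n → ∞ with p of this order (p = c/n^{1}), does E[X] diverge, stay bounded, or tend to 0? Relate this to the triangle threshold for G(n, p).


Number of potential triangles: C(171, 3) = 818805.
Each occurs with probability p³ ≈ (0.005848)³ ≈ 1.999916e-07.
By linearity: E[X] = C(171, 3)·p³ ≈ 818805 · 1.999916e-07 ≈ 0.1638.
Here α = 1, so p = 1/n is exactly at the triangle threshold p ~ 1/n. Asymptotically E[X] → c³/6 = 1³/6 = 1/6 ≈ 0.1667, a bounded constant. In this regime the triangle count is asymptotically Poisson(c³/6).

E[X] ≈ 0.1638; in regime p = Θ(1/n^{1}) E[X] stays bounded (at the triangle threshold p ~ 1/n).


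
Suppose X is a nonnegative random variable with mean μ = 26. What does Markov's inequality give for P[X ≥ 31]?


μ = E[X] = 26, a = 31.
Markov: P[X ≥ 31] ≤ μ/a = (26)/31 = 26/31.
Numerically: ≈ 0.83871.
(Since a = 31 > μ = 26.00000, the bound 26/31 is < 1 and informative.)

P[X ≥ 31] ≤ 26/31 ≈ 0.83871.


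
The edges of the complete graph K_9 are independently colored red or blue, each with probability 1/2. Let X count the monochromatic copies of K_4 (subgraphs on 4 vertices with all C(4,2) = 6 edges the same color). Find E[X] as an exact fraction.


Let X = Σ_S X_S over the C(9, 4) = 126 subsets S of size 4, where X_S = 1 if the K_4 on S is monochromatic.
For a fixed S, the K_4 on S has C(4, 2) = 6 edges. P[all 6 edges red] = (1/2)^6, and likewise for blue, so P[monochromatic] = 2·(1/2)^6 = 2^{1 − 6} = 1/32.
Summing: E[X] = C(9, 4) · 2^{1 − 6} = 126 · 1/32 = 63/16.
Numerically: E[X] ≈ 3.9375.

E[X] = C(9,4)·2^(1−C(4,2)) = 63/16 ≈ 3.9375.


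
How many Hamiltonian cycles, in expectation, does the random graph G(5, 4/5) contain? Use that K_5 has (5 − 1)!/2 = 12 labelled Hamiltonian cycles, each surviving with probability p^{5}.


K_5 has (5 − 1)!/2 = 12 labelled Hamiltonian cycles.
For each such Hamiltonian cycle H, let X_H = 1 if all 5 edges of H are present in G. Then P[X_H = 1] = p^{5} = (4/5)^{5} = 1024/3125.
By linearity: E[X] = Σ_H E[X_H] = 12 · p^{5} = 12 · 1024/3125 = 12288/3125.
Numerically: E[X] ≈ 3.93216.

E[X] = 12 · (4/5)^{5} = 12288/3125 ≈ 3.93216.


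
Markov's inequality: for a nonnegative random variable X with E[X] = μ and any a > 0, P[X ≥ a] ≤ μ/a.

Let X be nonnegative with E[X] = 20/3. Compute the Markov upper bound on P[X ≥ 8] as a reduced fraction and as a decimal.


μ = E[X] = 20/3, a = 8.
Markov: P[X ≥ 8] ≤ μ/a = (20/3)/8 = 5/6.
Numerically: ≈ 0.83333.
(Since a = 8 > μ = 6.66667, the bound 5/6 is < 1 and informative.)

P[X ≥ 8] ≤ 5/6 ≈ 0.83333.


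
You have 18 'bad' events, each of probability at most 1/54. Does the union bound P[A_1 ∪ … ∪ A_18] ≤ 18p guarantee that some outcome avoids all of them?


Union bound: P[∪_{i=1}^{18} A_i] ≤ Σ_i P[A_i] ≤ 18·p = 18·(1/54) = 1/3.
Numerically: 1/3 ≈ 0.333333.
Is 1/3 < 1? YES.
Since P[∪ A_i] ≤ 1/3 < 1, the complement has P[∩ A_i^c] ≥ 1 − 1/3 = 2/3 > 0, so some outcome avoids every A_i.

18·p = 1/3 ≈ 0.333333; existence CERTIFIED by the union bound.


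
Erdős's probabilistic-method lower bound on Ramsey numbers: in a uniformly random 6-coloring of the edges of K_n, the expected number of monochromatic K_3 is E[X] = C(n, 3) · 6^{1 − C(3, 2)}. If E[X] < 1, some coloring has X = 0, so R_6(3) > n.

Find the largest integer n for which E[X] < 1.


We need C(n, 3) · 6^{1 − 3} < 1, i.e. C(n, 3) < 6^{3 − 1} = 36.
Check values of n near the boundary:
  n = 5: C(5, 3) = 10; 10 < 36? YES
  n = 6: C(6, 3) = 20; 20 < 36? YES
  n = 7: C(7, 3) = 35; 35 < 36? YES
  n = 8: C(8, 3) = 56; 56 < 36? NO
  n = 9: C(9, 3) = 84; 84 < 36? NO
The largest n with C(n, 3) < 36 is n = 7 (where E[X] = 35/36 ≈ 0.972). Hence R_6(3) > 7, i.e. R_6(3) ≥ 8.

Largest n = 7; hence R_6(3) > 7.


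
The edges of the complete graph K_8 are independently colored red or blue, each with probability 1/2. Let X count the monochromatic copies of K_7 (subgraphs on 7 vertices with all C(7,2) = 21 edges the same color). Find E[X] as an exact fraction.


Let X = Σ_S X_S over the C(8, 7) = 8 subsets S of size 7, where X_S = 1 if the K_7 on S is monochromatic.
For a fixed S, the K_7 on S has C(7, 2) = 21 edges. P[all 21 edges red] = (1/2)^21, and likewise for blue, so P[monochromatic] = 2·(1/2)^21 = 2^{1 − 21} = 1/1048576.
Summing: E[X] = C(8, 7) · 2^{1 − 21} = 8 · 1/1048576 = 1/131072.
Numerically: E[X] ≈ 0.000.

E[X] = C(8,7)·2^(1−C(7,2)) = 1/131072 ≈ 0.000.


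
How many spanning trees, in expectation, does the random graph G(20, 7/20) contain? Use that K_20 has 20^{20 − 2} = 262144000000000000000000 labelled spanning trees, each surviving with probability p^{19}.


K_20 has 20^{20 − 2} = 262144000000000000000000 labelled spanning trees.
For each such spanning tree H, let X_H = 1 if all 19 edges of H are present in G. Then P[X_H = 1] = p^{19} = (7/20)^{19} = 11398895185373143/5242880000000000000000000.
By linearity: E[X] = Σ_H E[X_H] = 262144000000000000000000 · p^{19} = 262144000000000000000000 · 11398895185373143/5242880000000000000000000 = 11398895185373143/20.
Numerically: E[X] ≈ 5.6994e+14.

E[X] = 262144000000000000000000 · (7/20)^{19} = 11398895185373143/20 ≈ 5.6994e+14.


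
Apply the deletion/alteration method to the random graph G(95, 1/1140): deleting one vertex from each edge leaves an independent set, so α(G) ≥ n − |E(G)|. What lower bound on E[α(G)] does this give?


E[|E(G)|] = C(95, 2)·p = 4465 · (1/1140) = 47/12.
E[α(G)] ≥ n − E[|E(G)|] = 95 − 47/12 = 1093/12.
Numerically: ≈ 91.083.
(This is only a lower bound; the true E[α(G)] may be larger.)

E[α(G)] ≥ 1093/12 ≈ 91.083.


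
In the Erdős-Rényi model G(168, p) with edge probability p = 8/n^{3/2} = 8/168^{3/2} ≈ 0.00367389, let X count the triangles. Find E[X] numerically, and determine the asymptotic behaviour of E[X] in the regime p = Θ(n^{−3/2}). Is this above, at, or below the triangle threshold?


Number of potential triangles: C(168, 3) = 776216.
Each occurs with probability p³ ≈ (0.00367389)³ ≈ 4.95881828e-08.
By linearity: E[X] = C(168, 3)·p³ ≈ 776216 · 4.95881828e-08 ≈ 0.038491.
Since α = 3/2 > 1, p = c/n^{3/2} = o(1/n) is below the triangle threshold p ~ 1/n. Asymptotically E[X] ~ (c³/6)·n^{3(1−α)} = (8³/6)·n^{-1.5} → 0, so by Markov's inequality G has no triangles w.h.p.

E[X] ≈ 0.038491; in regime p = Θ(1/n^{3/2}) E[X] tends to 0 (below the triangle threshold p ~ 1/n).


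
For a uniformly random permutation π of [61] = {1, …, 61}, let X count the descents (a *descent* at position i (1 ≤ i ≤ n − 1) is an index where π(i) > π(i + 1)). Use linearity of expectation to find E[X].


Write X = Σ X_I over i = 1, …, 60, with X_I the indicator of one descent.
There are 60 indicators.
For each fixed i, the pair (π(i), π(i+1)) is a uniformly random ordered pair of distinct values from {1, …, 61}; by symmetry P[π(i) > π(i+1)] = 1/2.
By linearity: E[X] = 60 · (1/2) = (61 − 1) · (1/2) = 30 ≈ 30.0000.

E[X] = 30 = 30.0000.


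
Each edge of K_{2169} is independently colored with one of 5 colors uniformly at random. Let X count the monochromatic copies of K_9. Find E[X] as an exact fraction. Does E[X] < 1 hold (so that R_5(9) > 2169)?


E[X] = C(2169, 9) · 5^{1 − 36} = 2879753360044504243499683 · 5^{−35} = 2879753360044504243499683/2910383045673370361328125.
As a reduced fraction: E[X] = 2879753360044504243499683/2910383045673370361328125 ≈ 0.98948.
Is E[X] < 1? YES.
Since E[X] < 1, there exists a 5-coloring of K_{2169} with no monochromatic K_9; hence R_5(9) > 2169.

E[X] = 2879753360044504243499683/2910383045673370361328125 ≈ 0.98948; E[X] < 1, so R_5(9) > 2169.


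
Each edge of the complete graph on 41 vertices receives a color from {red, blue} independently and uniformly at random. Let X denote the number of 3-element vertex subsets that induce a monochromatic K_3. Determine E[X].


Let X = Σ_S X_S over the C(41, 3) = 10660 subsets S of size 3, where X_S = 1 if the K_3 on S is monochromatic.
For a fixed S, the K_3 on S has C(3, 2) = 3 edges. P[all 3 edges red] = (1/2)^3, and likewise for blue, so P[monochromatic] = 2·(1/2)^3 = 2^{1 − 3} = 1/4.
By linearity: E[X] = C(41, 3) · 2^{1 − 3} = 10660 · 1/4 = 2665.
Numerically: E[X] ≈ 2665.000000.

E[X] = C(41,3)·2^(1−C(3,2)) = 2665 ≈ 2665.000000.


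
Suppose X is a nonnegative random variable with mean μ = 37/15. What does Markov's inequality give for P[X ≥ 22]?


μ = E[X] = 37/15, a = 22.
Markov: P[X ≥ 22] ≤ μ/a = (37/15)/22 = 37/330.
Numerically: ≈ 0.112.
(Since a = 22 > μ = 2.467, the bound 37/330 is < 1 and informative.)

P[X ≥ 22] ≤ 37/330 ≈ 0.112.


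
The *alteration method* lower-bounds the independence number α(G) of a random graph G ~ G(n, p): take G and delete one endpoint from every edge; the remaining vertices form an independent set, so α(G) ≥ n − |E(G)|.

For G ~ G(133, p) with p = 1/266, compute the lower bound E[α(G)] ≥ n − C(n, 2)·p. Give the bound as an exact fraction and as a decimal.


E[|E(G)|] = C(133, 2)·p = 8778 · (1/266) = 33.
E[α(G)] ≥ n − E[|E(G)|] = 133 − 33 = 100.
Numerically: ≈ 100.00000.
(This is only a lower bound; the true E[α(G)] may be larger.)

E[α(G)] ≥ 100 ≈ 100.00000.


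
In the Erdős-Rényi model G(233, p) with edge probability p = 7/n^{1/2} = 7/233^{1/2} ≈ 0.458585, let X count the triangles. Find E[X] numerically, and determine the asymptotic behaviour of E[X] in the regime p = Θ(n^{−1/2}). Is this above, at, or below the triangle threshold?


Number of potential triangles: C(233, 3) = 2081156.
Each occurs with probability p³ ≈ (0.458585)³ ≈ 9.64406744e-02.
By linearity: E[X] = C(233, 3)·p³ ≈ 2081156 · 9.64406744e-02 ≈ 200708.088084.
Since α = 1/2 < 1, p = c/n^{1/2} ≫ 1/n is above the triangle threshold p ~ 1/n. Asymptotically E[X] ~ (c³/6)·n^{3(1−α)} = (7³/6)·n^{1.5} → ∞; triangles are abundant w.h.p.

E[X] ≈ 200708.088084; in regime p = Θ(1/n^{1/2}) E[X] diverges (above the triangle threshold p ~ 1/n).


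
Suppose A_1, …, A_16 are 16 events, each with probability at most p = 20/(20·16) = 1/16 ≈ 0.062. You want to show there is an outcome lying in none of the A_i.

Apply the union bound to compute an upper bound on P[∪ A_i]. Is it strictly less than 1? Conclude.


Union bound: P[∪_{i=1}^{16} A_i] ≤ Σ_i P[A_i] ≤ 16·p = 16·(1/16) = 1.
Numerically: 1 ≈ 1.000.
Is 1 < 1? NO.
Since the bound 1 is ≥ 1, the union bound is uninformative here; it does NOT by itself certify existence.

16·p = 1 ≈ 1.000; existence NOT certified by the union bound.


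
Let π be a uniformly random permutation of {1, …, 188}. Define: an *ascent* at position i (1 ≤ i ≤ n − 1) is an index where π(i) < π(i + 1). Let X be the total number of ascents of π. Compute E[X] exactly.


Write X = Σ X_I over i = 1, …, 187, with X_I the indicator of one ascent.
There are 187 indicators.
For each fixed i, the pair (π(i), π(i+1)) is a uniformly random ordered pair of distinct values from {1, …, 188}; by symmetry P[π(i) < π(i+1)] = 1/2.
By linearity: E[X] = 187 · (1/2) = (188 − 1) · (1/2) = 187/2 ≈ 93.5000.

E[X] = 187/2 = 93.5000.


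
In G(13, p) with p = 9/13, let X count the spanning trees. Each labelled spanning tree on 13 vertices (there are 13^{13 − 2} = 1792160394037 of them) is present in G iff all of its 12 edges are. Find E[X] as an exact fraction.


K_13 has 13^{13 − 2} = 1792160394037 labelled spanning trees.
For each such spanning tree H, let X_H = 1 if all 12 edges of H are present in G. Then P[X_H = 1] = p^{12} = (9/13)^{12} = 282429536481/23298085122481.
By linearity of expectation: E[X] = Σ_H E[X_H] = 1792160394037 · p^{12} = 1792160394037 · 282429536481/23298085122481 = 282429536481/13.
Numerically: E[X] ≈ 2.17253e+10.

E[X] = 1792160394037 · (9/13)^{12} = 282429536481/13 ≈ 2.17253e+10.


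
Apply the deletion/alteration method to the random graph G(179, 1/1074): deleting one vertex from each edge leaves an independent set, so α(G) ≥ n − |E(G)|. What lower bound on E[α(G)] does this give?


E[|E(G)|] = C(179, 2)·p = 15931 · (1/1074) = 89/6.
E[α(G)] ≥ n − E[|E(G)|] = 179 − 89/6 = 985/6.
Numerically: ≈ 164.1667.
(This is only a lower bound; the true E[α(G)] may be larger.)

E[α(G)] ≥ 985/6 ≈ 164.1667.


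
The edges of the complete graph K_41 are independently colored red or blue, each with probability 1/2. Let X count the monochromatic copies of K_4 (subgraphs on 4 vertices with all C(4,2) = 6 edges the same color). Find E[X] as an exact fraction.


Let X = Σ_S X_S over the C(41, 4) = 101270 subsets S of size 4, where X_S = 1 if the K_4 on S is monochromatic.
For a fixed S, the K_4 on S has C(4, 2) = 6 edges. P[all 6 edges red] = (1/2)^6, and likewise for blue, so P[monochromatic] = 2·(1/2)^6 = 2^{1 − 6} = 1/32.
By linearity of expectation: E[X] = C(41, 4) · 2^{1 − 6} = 101270 · 1/32 = 50635/16.
Numerically: E[X] ≈ 3164.687500.

E[X] = C(41,4)·2^(1−C(4,2)) = 50635/16 ≈ 3164.687500.


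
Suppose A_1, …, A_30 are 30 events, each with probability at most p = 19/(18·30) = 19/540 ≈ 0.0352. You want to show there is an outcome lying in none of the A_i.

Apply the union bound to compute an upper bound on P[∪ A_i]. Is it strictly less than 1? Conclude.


Union bound: P[∪_{i=1}^{30} A_i] ≤ Σ_i P[A_i] ≤ 30·p = 30·(19/540) = 19/18.
Numerically: 19/18 ≈ 1.0556.
Is 19/18 < 1? NO.
Since the bound 19/18 is ≥ 1, the union bound is uninformative here; it does NOT by itself certify existence.

30·p = 19/18 ≈ 1.0556; existence NOT certified by the union bound.


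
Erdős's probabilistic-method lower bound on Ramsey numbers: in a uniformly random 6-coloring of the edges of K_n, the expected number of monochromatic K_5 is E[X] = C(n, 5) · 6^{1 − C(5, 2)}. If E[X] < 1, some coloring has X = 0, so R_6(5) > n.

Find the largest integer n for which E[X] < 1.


We need C(n, 5) · 6^{1 − 10} < 1, i.e. C(n, 5) < 6^{10 − 1} = 10077696.
Check values of n near the boundary:
  n = 61: C(61, 5) = 5949147; 5949147 < 10077696? YES
  n = 62: C(62, 5) = 6471002; 6471002 < 10077696? YES
  n = 63: C(63, 5) = 7028847; 7028847 < 10077696? YES
  n = 64: C(64, 5) = 7624512; 7624512 < 10077696? YES
  n = 65: C(65, 5) = 8259888; 8259888 < 10077696? YES
  n = 66: C(66, 5) = 8936928; 8936928 < 10077696? YES
  n = 67: C(67, 5) = 9657648; 9657648 < 10077696? YES
  n = 68: C(68, 5) = 10424128; 10424128 < 10077696? NO
The largest n with C(n, 5) < 10077696 is n = 67 (where E[X] = 67067/69984 ≈ 0.958). Hence R_6(5) > 67, i.e. R_6(5) ≥ 68.

Largest n = 67; hence R_6(5) > 67.


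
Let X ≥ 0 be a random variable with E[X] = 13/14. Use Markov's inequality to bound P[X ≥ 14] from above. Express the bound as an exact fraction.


μ = E[X] = 13/14, a = 14.
Markov: P[X ≥ 14] ≤ μ/a = (13/14)/14 = 13/196.
Numerically: ≈ 0.066.
(Since a = 14 > μ = 0.929, the bound 13/196 is < 1 and informative.)

P[X ≥ 14] ≤ 13/196 ≈ 0.066.


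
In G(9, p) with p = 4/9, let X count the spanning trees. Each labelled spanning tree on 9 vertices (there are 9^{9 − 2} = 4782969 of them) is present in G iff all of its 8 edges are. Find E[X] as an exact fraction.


K_9 has 9^{9 − 2} = 4782969 labelled spanning trees.
For each such spanning tree H, let X_H = 1 if all 8 edges of H are present in G. Then P[X_H = 1] = p^{8} = (4/9)^{8} = 65536/43046721.
Summing the indicators: E[X] = Σ_H E[X_H] = 4782969 · p^{8} = 4782969 · 65536/43046721 = 65536/9.
Numerically: E[X] ≈ 7.28e+03.

E[X] = 4782969 · (4/9)^{8} = 65536/9 ≈ 7.28e+03.


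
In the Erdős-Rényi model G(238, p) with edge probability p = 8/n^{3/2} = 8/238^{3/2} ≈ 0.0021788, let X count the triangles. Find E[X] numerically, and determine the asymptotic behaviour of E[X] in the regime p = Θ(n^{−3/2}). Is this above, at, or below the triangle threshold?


Number of potential triangles: C(238, 3) = 2218636.
Each occurs with probability p³ ≈ (0.0021788)³ ≈ 1.0343646e-08.
By linearity: E[X] = C(238, 3)·p³ ≈ 2218636 · 1.0343646e-08 ≈ 0.02295.
Since α = 3/2 > 1, p = c/n^{3/2} = o(1/n) is below the triangle threshold p ~ 1/n. Asymptotically E[X] ~ (c³/6)·n^{3(1−α)} = (8³/6)·n^{-1.5} → 0, so by Markov's inequality G has no triangles w.h.p.

E[X] ≈ 0.02295; in regime p = Θ(1/n^{3/2}) E[X] tends to 0 (below the triangle threshold p ~ 1/n).


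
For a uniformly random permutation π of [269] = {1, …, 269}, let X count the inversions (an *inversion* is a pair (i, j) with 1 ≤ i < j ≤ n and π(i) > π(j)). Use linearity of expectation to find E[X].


Write X = Σ X_I over the C(269, 2) = 36046 pairs i < j, with X_I the indicator of one inversion.
There are 36046 indicators.
For each fixed pair i < j, the values π(i) and π(j) are two distinct elements of {1, …, 269} in uniformly random order; by symmetry P[π(i) > π(j)] = 1/2.
By linearity: E[X] = 36046 · (1/2) = C(269, 2) · (1/2) = 36046/2 = 18023 ≈ 18023.00000.

E[X] = 18023 = 18023.00000.


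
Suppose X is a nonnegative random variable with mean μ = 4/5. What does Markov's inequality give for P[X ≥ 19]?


μ = E[X] = 4/5, a = 19.
Markov: P[X ≥ 19] ≤ μ/a = (4/5)/19 = 4/95.
Numerically: ≈ 0.042105.
(Since a = 19 > μ = 0.800000, the bound 4/95 is < 1 and informative.)

P[X ≥ 19] ≤ 4/95 ≈ 0.042105.


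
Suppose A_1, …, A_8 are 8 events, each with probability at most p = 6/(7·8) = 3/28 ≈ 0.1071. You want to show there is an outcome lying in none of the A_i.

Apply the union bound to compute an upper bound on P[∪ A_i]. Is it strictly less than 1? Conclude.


Union bound: P[∪_{i=1}^{8} A_i] ≤ Σ_i P[A_i] ≤ 8·p = 8·(3/28) = 6/7.
Numerically: 6/7 ≈ 0.8571.
Is 6/7 < 1? YES.
Since P[∪ A_i] ≤ 6/7 < 1, the complement has P[∩ A_i^c] ≥ 1 − 6/7 = 1/7 > 0, so some outcome avoids every A_i.

8·p = 6/7 ≈ 0.8571; existence CERTIFIED by the union bound.


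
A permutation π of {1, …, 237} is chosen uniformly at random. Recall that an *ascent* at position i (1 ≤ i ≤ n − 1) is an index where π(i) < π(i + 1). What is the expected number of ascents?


Write X = Σ X_I over i = 1, …, 236, with X_I the indicator of one ascent.
There are 236 indicators.
For each fixed i, the pair (π(i), π(i+1)) is a uniformly random ordered pair of distinct values from {1, …, 237}; by symmetry P[π(i) < π(i+1)] = 1/2.
By linearity: E[X] = 236 · (1/2) = (237 − 1) · (1/2) = 118 ≈ 118.00000.

E[X] = 118 = 118.00000.


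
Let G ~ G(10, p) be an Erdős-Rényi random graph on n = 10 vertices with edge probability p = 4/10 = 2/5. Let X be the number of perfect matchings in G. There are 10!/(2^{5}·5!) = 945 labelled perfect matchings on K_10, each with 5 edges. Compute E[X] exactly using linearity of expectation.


K_10 has 10!/(2^{5}·5!) = 945 labelled perfect matchings.
For each such perfect matching H, let X_H = 1 if all 5 edges of H are present in G. Then P[X_H = 1] = p^{5} = (2/5)^{5} = 32/3125.
By linearity of expectation: E[X] = Σ_H E[X_H] = 945 · p^{5} = 945 · 32/3125 = 6048/625.
Numerically: E[X] ≈ 9.6768.

E[X] = 945 · (2/5)^{5} = 6048/625 ≈ 9.6768.


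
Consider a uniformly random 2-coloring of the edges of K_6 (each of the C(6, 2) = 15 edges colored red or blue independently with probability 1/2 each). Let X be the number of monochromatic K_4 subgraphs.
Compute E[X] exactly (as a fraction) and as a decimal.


Let X = Σ_S X_S over the C(6, 4) = 15 subsets S of size 4, where X_S = 1 if the K_4 on S is monochromatic.
For a fixed S, the K_4 on S has C(4, 2) = 6 edges. P[all 6 edges red] = (1/2)^6, and likewise for blue, so P[monochromatic] = 2·(1/2)^6 = 2^{1 − 6} = 1/32.
By linearity of expectation: E[X] = C(6, 4) · 2^{1 − 6} = 15 · 1/32 = 15/32.
Numerically: E[X] ≈ 0.468750.

E[X] = C(6,4)·2^(1−C(4,2)) = 15/32 ≈ 0.468750.


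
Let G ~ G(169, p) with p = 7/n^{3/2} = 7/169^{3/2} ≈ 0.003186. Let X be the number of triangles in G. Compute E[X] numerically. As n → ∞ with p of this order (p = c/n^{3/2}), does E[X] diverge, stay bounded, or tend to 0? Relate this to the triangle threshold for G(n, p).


Number of potential triangles: C(169, 3) = 790244.
Each occurs with probability p³ ≈ (0.003186)³ ≈ 3.234476e-08.
By linearity: E[X] = C(169, 3)·p³ ≈ 790244 · 3.234476e-08 ≈ 0.0256.
Since α = 3/2 > 1, p = c/n^{3/2} = o(1/n) is below the triangle threshold p ~ 1/n. Asymptotically E[X] ~ (c³/6)·n^{3(1−α)} = (7³/6)·n^{-1.5} → 0, so by Markov's inequality G has no triangles w.h.p.

E[X] ≈ 0.0256; in regime p = Θ(1/n^{3/2}) E[X] tends to 0 (below the triangle threshold p ~ 1/n).


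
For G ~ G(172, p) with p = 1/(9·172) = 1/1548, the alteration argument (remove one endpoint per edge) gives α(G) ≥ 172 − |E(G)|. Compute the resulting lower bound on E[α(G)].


E[|E(G)|] = C(172, 2)·p = 14706 · (1/1548) = 19/2.
E[α(G)] ≥ n − E[|E(G)|] = 172 − 19/2 = 325/2.
Numerically: ≈ 162.500000.
(This is only a lower bound; the true E[α(G)] may be larger.)

E[α(G)] ≥ 325/2 ≈ 162.500000.


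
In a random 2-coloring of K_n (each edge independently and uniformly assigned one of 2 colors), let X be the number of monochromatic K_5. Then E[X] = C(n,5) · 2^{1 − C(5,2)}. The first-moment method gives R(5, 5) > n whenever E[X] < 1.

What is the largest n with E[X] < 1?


We need C(n, 5) · 2^{1 − 10} < 1, i.e. C(n, 5) < 2^{10 − 1} = 512.
Check values of n near the boundary:
  n = 5: C(5, 5) = 1; 1 < 512? YES
  n = 6: C(6, 5) = 6; 6 < 512? YES
  n = 7: C(7, 5) = 21; 21 < 512? YES
  n = 8: C(8, 5) = 56; 56 < 512? YES
  n = 9: C(9, 5) = 126; 126 < 512? YES
  n = 10: C(10, 5) = 252; 252 < 512? YES
  n = 11: C(11, 5) = 462; 462 < 512? YES
  n = 12: C(12, 5) = 792; 792 < 512? NO
The largest n with C(n, 5) < 512 is n = 11 (where E[X] = 231/256 ≈ 0.902344). Hence R(5, 5) > 11, i.e. R(5, 5) ≥ 12.

Largest n = 11; hence R(5, 5) > 11.


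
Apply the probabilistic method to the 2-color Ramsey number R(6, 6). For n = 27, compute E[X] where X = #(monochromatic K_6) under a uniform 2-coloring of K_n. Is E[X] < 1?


E[X] = C(27, 6) · 2^{1 − 15} = 296010 · 2^{−14} = 296010/16384.
As a reduced fraction: E[X] = 148005/8192 ≈ 18.067.
Is E[X] < 1? NO.
Since E[X] ≥ 1, the first-moment bound is inconclusive at n = 27; it does NOT by itself certify R(6, 6) > 27.

E[X] = 148005/8192 ≈ 18.067; E[X] ≥ 1; first-moment method inconclusive here.


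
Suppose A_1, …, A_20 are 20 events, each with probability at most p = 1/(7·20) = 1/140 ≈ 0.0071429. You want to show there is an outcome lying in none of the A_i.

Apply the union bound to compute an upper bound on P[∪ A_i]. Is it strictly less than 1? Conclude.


Union bound: P[∪_{i=1}^{20} A_i] ≤ Σ_i P[A_i] ≤ 20·p = 20·(1/140) = 1/7.
Numerically: 1/7 ≈ 0.1428571.
Is 1/7 < 1? YES.
Since P[∪ A_i] ≤ 1/7 < 1, the complement has P[∩ A_i^c] ≥ 1 − 1/7 = 6/7 > 0, so some outcome avoids every A_i.

20·p = 1/7 ≈ 0.1428571; existence CERTIFIED by the union bound.


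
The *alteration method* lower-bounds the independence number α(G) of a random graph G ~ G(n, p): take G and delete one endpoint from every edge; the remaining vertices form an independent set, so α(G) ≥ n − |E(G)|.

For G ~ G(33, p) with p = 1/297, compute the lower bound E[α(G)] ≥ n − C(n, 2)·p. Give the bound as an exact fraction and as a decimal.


E[|E(G)|] = C(33, 2)·p = 528 · (1/297) = 16/9.
E[α(G)] ≥ n − E[|E(G)|] = 33 − 16/9 = 281/9.
Numerically: ≈ 31.2222.
(This is only a lower bound; the true E[α(G)] may be larger.)

E[α(G)] ≥ 281/9 ≈ 31.2222.


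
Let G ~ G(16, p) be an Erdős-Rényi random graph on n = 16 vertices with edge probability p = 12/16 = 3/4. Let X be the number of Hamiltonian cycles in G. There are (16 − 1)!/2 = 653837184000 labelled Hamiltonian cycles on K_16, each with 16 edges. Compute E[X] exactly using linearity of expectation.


K_16 has (16 − 1)!/2 = 653837184000 labelled Hamiltonian cycles.
For each such Hamiltonian cycle H, let X_H = 1 if all 16 edges of H are present in G. Then P[X_H = 1] = p^{16} = (3/4)^{16} = 43046721/4294967296.
Summing the indicators: E[X] = Σ_H E[X_H] = 653837184000 · p^{16} = 653837184000 · 43046721/4294967296 = 27485885585032875/4194304.
Numerically: E[X] ≈ 6.55e+09.

E[X] = 653837184000 · (3/4)^{16} = 27485885585032875/4194304 ≈ 6.55e+09.


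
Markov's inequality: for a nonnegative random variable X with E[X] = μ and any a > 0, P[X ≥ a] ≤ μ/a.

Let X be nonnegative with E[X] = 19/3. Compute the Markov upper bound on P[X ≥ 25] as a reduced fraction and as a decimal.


μ = E[X] = 19/3, a = 25.
Markov: P[X ≥ 25] ≤ μ/a = (19/3)/25 = 19/75.
Numerically: ≈ 0.253.
(Since a = 25 > μ = 6.333, the bound 19/75 is < 1 and informative.)

P[X ≥ 25] ≤ 19/75 ≈ 0.253.


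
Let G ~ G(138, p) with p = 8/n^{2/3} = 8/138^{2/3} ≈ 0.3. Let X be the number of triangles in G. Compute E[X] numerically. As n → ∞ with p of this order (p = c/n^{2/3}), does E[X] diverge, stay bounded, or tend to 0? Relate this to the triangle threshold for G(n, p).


Number of potential triangles: C(138, 3) = 428536.
Each occurs with probability p³ ≈ (0.3)³ ≈ 2.68851e-02.
By linearity: E[X] = C(138, 3)·p³ ≈ 428536 · 2.68851e-02 ≈ 11521.237.
Since α = 2/3 < 1, p = c/n^{2/3} ≫ 1/n is above the triangle threshold p ~ 1/n. Asymptotically E[X] ~ (c³/6)·n^{3(1−α)} = (8³/6)·n^{1} → ∞; triangles are abundant w.h.p.

E[X] ≈ 11521.237; in regime p = Θ(1/n^{2/3}) E[X] diverges (above the triangle threshold p ~ 1/n).


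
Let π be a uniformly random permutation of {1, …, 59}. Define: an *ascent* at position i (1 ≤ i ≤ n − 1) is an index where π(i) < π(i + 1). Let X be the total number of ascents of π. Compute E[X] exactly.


Write X = Σ X_I over i = 1, …, 58, with X_I the indicator of one ascent.
There are 58 indicators.
For each fixed i, the pair (π(i), π(i+1)) is a uniformly random ordered pair of distinct values from {1, …, 59}; by symmetry P[π(i) < π(i+1)] = 1/2.
By linearity: E[X] = 58 · (1/2) = (59 − 1) · (1/2) = 29 ≈ 29.0000.

E[X] = 29 = 29.0000.


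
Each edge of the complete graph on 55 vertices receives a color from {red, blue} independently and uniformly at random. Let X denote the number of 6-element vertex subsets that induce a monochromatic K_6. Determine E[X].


Let X = Σ_S X_S over the C(55, 6) = 28989675 subsets S of size 6, where X_S = 1 if the K_6 on S is monochromatic.
For a fixed S, the K_6 on S has C(6, 2) = 15 edges. P[all 15 edges red] = (1/2)^15, and likewise for blue, so P[monochromatic] = 2·(1/2)^15 = 2^{1 − 15} = 1/16384.
By linearity of expectation: E[X] = C(55, 6) · 2^{1 − 15} = 28989675 · 1/16384 = 28989675/16384.
Numerically: E[X] ≈ 1769.389.

E[X] = C(55,6)·2^(1−C(6,2)) = 28989675/16384 ≈ 1769.389.


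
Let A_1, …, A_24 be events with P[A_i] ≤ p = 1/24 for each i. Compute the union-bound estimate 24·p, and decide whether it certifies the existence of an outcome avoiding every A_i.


Union bound: P[∪_{i=1}^{24} A_i] ≤ Σ_i P[A_i] ≤ 24·p = 24·(1/24) = 1.
Numerically: 1 ≈ 1.000000.
Is 1 < 1? NO.
Since the bound 1 is ≥ 1, the union bound is uninformative here; it does NOT by itself certify existence.

24·p = 1 ≈ 1.000000; existence NOT certified by the union bound.


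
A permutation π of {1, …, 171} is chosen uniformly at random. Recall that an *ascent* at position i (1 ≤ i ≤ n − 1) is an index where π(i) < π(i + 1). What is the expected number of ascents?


Write X = Σ X_I over i = 1, …, 170, with X_I the indicator of one ascent.
There are 170 indicators.
For each fixed i, the pair (π(i), π(i+1)) is a uniformly random ordered pair of distinct values from {1, …, 171}; by symmetry P[π(i) < π(i+1)] = 1/2.
By linearity: E[X] = 170 · (1/2) = (171 − 1) · (1/2) = 85 ≈ 85.0000.

E[X] = 85 = 85.0000.


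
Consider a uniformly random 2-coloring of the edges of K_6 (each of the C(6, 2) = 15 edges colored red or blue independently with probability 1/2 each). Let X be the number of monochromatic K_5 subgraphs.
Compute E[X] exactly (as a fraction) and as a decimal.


Let X = Σ_S X_S over the C(6, 5) = 6 subsets S of size 5, where X_S = 1 if the K_5 on S is monochromatic.
For a fixed S, the K_5 on S has C(5, 2) = 10 edges. P[all 10 edges red] = (1/2)^10, and likewise for blue, so P[monochromatic] = 2·(1/2)^10 = 2^{1 − 10} = 1/512.
By linearity of expectation: E[X] = C(6, 5) · 2^{1 − 10} = 6 · 1/512 = 3/256.
Numerically: E[X] ≈ 0.01172.

E[X] = C(6,5)·2^(1−C(5,2)) = 3/256 ≈ 0.01172.


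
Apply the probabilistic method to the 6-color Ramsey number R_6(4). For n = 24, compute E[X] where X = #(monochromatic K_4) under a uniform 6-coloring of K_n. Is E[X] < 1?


E[X] = C(24, 4) · 6^{1 − 6} = 10626 · 6^{−5} = 10626/7776.
As a reduced fraction: E[X] = 1771/1296 ≈ 1.36651.
Is E[X] < 1? NO.
Since E[X] ≥ 1, the first-moment bound is inconclusive at n = 24; it does NOT by itself certify R_6(4) > 24.

E[X] = 1771/1296 ≈ 1.36651; E[X] ≥ 1; first-moment method inconclusive here.


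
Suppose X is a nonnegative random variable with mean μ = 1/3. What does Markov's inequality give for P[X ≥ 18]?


μ = E[X] = 1/3, a = 18.
Markov: P[X ≥ 18] ≤ μ/a = (1/3)/18 = 1/54.
Numerically: ≈ 0.019.
(Since a = 18 > μ = 0.333, the bound 1/54 is < 1 and informative.)

P[X ≥ 18] ≤ 1/54 ≈ 0.019.


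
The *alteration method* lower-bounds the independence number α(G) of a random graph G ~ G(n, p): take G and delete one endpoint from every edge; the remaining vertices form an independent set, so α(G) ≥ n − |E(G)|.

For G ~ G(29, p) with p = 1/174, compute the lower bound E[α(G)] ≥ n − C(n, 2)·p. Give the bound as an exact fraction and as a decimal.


E[|E(G)|] = C(29, 2)·p = 406 · (1/174) = 7/3.
E[α(G)] ≥ n − E[|E(G)|] = 29 − 7/3 = 80/3.
Numerically: ≈ 26.6667.
(This is only a lower bound; the true E[α(G)] may be larger.)

E[α(G)] ≥ 80/3 ≈ 26.6667.


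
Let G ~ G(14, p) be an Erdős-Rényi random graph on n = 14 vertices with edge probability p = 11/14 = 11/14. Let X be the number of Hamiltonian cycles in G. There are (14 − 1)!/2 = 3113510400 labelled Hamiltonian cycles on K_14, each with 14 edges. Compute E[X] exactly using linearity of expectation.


K_14 has (14 − 1)!/2 = 3113510400 labelled Hamiltonian cycles.
For each such Hamiltonian cycle H, let X_H = 1 if all 14 edges of H are present in G. Then P[X_H = 1] = p^{14} = (11/14)^{14} = 379749833583241/11112006825558016.
Summing the indicators: E[X] = Σ_H E[X_H] = 3113510400 · p^{14} = 3113510400 · 379749833583241/11112006825558016 = 329898174179601037725/3100448333024.
Numerically: E[X] ≈ 1.06e+08.

E[X] = 3113510400 · (11/14)^{14} = 329898174179601037725/3100448333024 ≈ 1.06e+08.


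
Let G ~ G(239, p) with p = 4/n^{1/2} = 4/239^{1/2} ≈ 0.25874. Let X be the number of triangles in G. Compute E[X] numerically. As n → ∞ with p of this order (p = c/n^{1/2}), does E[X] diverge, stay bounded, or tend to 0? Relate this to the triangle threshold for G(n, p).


Number of potential triangles: C(239, 3) = 2246839.
Each occurs with probability p³ ≈ (0.25874)³ ≈ 1.7321405e-02.
By linearity: E[X] = C(239, 3)·p³ ≈ 2246839 · 1.7321405e-02 ≈ 38918.40885.
Since α = 1/2 < 1, p = c/n^{1/2} ≫ 1/n is above the triangle threshold p ~ 1/n. Asymptotically E[X] ~ (c³/6)·n^{3(1−α)} = (4³/6)·n^{1.5} → ∞; triangles are abundant w.h.p.

E[X] ≈ 38918.40885; in regime p = Θ(1/n^{1/2}) E[X] diverges (above the triangle threshold p ~ 1/n).


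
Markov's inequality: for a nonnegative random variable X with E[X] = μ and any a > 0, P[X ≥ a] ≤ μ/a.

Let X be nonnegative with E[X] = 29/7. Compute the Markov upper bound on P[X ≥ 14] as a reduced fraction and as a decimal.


μ = E[X] = 29/7, a = 14.
Markov: P[X ≥ 14] ≤ μ/a = (29/7)/14 = 29/98.
Numerically: ≈ 0.29592.
(Since a = 14 > μ = 4.14286, the bound 29/98 is < 1 and informative.)

P[X ≥ 14] ≤ 29/98 ≈ 0.29592.


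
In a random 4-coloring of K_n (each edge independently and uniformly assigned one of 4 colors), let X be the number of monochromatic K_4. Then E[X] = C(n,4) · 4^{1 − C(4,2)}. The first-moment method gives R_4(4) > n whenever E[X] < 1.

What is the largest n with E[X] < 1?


We need C(n, 4) · 4^{1 − 6} < 1, i.e. C(n, 4) < 4^{6 − 1} = 1024.
Check values of n near the boundary:
  n = 11: C(11, 4) = 330; 330 < 1024? YES
  n = 12: C(12, 4) = 495; 495 < 1024? YES
  n = 13: C(13, 4) = 715; 715 < 1024? YES
  n = 14: C(14, 4) = 1001; 1001 < 1024? YES
  n = 15: C(15, 4) = 1365; 1365 < 1024? NO
The largest n with C(n, 4) < 1024 is n = 14 (where E[X] = 1001/1024 ≈ 0.9775). Hence R_4(4) > 14, i.e. R_4(4) ≥ 15.

Largest n = 14; hence R_4(4) > 14.


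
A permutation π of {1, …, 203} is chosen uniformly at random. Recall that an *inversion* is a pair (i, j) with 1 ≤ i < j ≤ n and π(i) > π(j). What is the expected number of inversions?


Write X = Σ X_I over the C(203, 2) = 20503 pairs i < j, with X_I the indicator of one inversion.
There are 20503 indicators.
For each fixed pair i < j, the values π(i) and π(j) are two distinct elements of {1, …, 203} in uniformly random order; by symmetry P[π(i) > π(j)] = 1/2.
By linearity: E[X] = 20503 · (1/2) = C(203, 2) · (1/2) = 20503/2 = 20503/2 ≈ 10251.5000.

E[X] = 20503/2 = 10251.5000.


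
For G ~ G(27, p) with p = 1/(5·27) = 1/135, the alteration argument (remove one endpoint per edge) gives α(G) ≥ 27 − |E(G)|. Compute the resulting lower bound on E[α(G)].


E[|E(G)|] = C(27, 2)·p = 351 · (1/135) = 13/5.
E[α(G)] ≥ n − E[|E(G)|] = 27 − 13/5 = 122/5.
Numerically: ≈ 24.4000.
(This is only a lower bound; the true E[α(G)] may be larger.)

E[α(G)] ≥ 122/5 ≈ 24.4000.


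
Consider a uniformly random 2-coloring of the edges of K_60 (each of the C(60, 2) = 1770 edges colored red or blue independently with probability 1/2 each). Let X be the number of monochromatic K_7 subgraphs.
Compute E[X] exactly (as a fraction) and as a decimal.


Let X = Σ_S X_S over the C(60, 7) = 386206920 subsets S of size 7, where X_S = 1 if the K_7 on S is monochromatic.
For a fixed S, the K_7 on S has C(7, 2) = 21 edges. P[all 21 edges red] = (1/2)^21, and likewise for blue, so P[monochromatic] = 2·(1/2)^21 = 2^{1 − 21} = 1/1048576.
By linearity: E[X] = C(60, 7) · 2^{1 − 21} = 386206920 · 1/1048576 = 48275865/131072.
Numerically: E[X] ≈ 368.316.

E[X] = C(60,7)·2^(1−C(7,2)) = 48275865/131072 ≈ 368.316.


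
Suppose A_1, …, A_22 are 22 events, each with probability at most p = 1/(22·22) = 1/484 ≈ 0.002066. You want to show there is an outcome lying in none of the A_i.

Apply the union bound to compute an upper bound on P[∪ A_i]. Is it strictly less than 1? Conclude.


Union bound: P[∪_{i=1}^{22} A_i] ≤ Σ_i P[A_i] ≤ 22·p = 22·(1/484) = 1/22.
Numerically: 1/22 ≈ 0.045455.
Is 1/22 < 1? YES.
Since P[∪ A_i] ≤ 1/22 < 1, the complement has P[∩ A_i^c] ≥ 1 − 1/22 = 21/22 > 0, so some outcome avoids every A_i.

22·p = 1/22 ≈ 0.045455; existence CERTIFIED by the union bound.


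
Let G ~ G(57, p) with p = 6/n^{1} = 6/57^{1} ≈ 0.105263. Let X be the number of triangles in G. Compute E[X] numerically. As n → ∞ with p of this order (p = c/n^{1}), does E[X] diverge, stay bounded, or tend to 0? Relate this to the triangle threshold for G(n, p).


Number of potential triangles: C(57, 3) = 29260.
Each occurs with probability p³ ≈ (0.105263)³ ≈ 1.16635078e-03.
By linearity: E[X] = C(57, 3)·p³ ≈ 29260 · 1.16635078e-03 ≈ 34.127424.
Here α = 1, so p = 6/n is exactly at the triangle threshold p ~ 1/n. Asymptotically E[X] → c³/6 = 6³/6 = 36 ≈ 36.000000, a bounded constant. In this regime the triangle count is asymptotically Poisson(c³/6).

E[X] ≈ 34.127424; in regime p = Θ(1/n^{1}) E[X] stays bounded (at the triangle threshold p ~ 1/n).


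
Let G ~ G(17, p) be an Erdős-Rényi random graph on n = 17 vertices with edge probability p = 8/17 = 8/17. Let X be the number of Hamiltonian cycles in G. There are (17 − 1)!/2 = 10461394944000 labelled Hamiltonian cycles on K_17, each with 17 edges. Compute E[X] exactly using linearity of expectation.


K_17 has (17 − 1)!/2 = 10461394944000 labelled Hamiltonian cycles.
For each such Hamiltonian cycle H, let X_H = 1 if all 17 edges of H are present in G. Then P[X_H = 1] = p^{17} = (8/17)^{17} = 2251799813685248/827240261886336764177.
Summing the indicators: E[X] = Σ_H E[X_H] = 10461394944000 · p^{17} = 10461394944000 · 2251799813685248/827240261886336764177 = 23556967185786995434586112000/827240261886336764177.
Numerically: E[X] ≈ 2.85e+07.

E[X] = 10461394944000 · (8/17)^{17} = 23556967185786995434586112000/827240261886336764177 ≈ 2.85e+07.


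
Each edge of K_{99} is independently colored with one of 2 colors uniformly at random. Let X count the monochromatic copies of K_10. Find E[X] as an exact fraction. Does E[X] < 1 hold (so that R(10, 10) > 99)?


E[X] = C(99, 10) · 2^{1 − 45} = 15579278510796 · 2^{−44} = 15579278510796/17592186044416.
As a reduced fraction: E[X] = 3894819627699/4398046511104 ≈ 0.8856.
Is E[X] < 1? YES.
Since E[X] < 1, there exists a 2-coloring of K_{99} with no monochromatic K_10; hence R(10, 10) > 99.

E[X] = 3894819627699/4398046511104 ≈ 0.8856; E[X] < 1, so R(10, 10) > 99.


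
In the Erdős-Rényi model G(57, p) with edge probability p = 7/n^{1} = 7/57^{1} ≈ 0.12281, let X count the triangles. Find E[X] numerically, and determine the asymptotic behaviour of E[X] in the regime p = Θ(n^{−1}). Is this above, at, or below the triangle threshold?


Number of potential triangles: C(57, 3) = 29260.
Each occurs with probability p³ ≈ (0.12281)³ ≈ 1.8521218e-03.
By linearity: E[X] = C(57, 3)·p³ ≈ 29260 · 1.8521218e-03 ≈ 54.19309.
Here α = 1, so p = 7/n is exactly at the triangle threshold p ~ 1/n. Asymptotically E[X] → c³/6 = 7³/6 = 343/6 ≈ 57.16667, a bounded constant. In this regime the triangle count is asymptotically Poisson(c³/6).

E[X] ≈ 54.19309; in regime p = Θ(1/n^{1}) E[X] stays bounded (at the triangle threshold p ~ 1/n).


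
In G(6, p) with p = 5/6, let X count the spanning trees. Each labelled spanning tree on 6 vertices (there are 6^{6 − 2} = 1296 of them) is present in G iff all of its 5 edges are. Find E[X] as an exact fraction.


K_6 has 6^{6 − 2} = 1296 labelled spanning trees.
For each such spanning tree H, let X_H = 1 if all 5 edges of H are present in G. Then P[X_H = 1] = p^{5} = (5/6)^{5} = 3125/7776.
By linearity of expectation: E[X] = Σ_H E[X_H] = 1296 · p^{5} = 1296 · 3125/7776 = 3125/6.
Numerically: E[X] ≈ 520.833.

E[X] = 1296 · (5/6)^{5} = 3125/6 ≈ 520.833.
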